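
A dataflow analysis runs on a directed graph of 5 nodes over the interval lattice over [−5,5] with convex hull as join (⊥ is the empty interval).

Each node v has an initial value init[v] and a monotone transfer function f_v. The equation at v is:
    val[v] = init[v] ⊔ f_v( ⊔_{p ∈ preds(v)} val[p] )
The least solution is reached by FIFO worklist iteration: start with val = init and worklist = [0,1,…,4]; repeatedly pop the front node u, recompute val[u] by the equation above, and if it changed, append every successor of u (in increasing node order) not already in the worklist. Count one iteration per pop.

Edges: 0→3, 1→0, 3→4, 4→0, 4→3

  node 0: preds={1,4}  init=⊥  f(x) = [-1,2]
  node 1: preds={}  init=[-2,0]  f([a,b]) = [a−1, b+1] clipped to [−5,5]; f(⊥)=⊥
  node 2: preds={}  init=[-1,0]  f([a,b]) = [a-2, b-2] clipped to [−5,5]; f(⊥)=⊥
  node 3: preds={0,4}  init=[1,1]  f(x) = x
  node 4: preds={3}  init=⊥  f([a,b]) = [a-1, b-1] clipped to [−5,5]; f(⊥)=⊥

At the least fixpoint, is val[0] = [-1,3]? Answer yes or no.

Worklist (17 pops):
  #1 pop 0: in=[-2,0] → [-1,2] (was ⊥); enqueue []
  #2 pop 1: in=⊥ → [-2,0] (no change)
  #3 pop 2: in=⊥ → [-1,0] (no change)
  #4 pop 3: in=[-1,2] → [-1,2] (was [1,1]); enqueue []
  #5 pop 4: in=[-1,2] → [-2,1] (was ⊥); enqueue [0,3]
  #6 pop 0: in=[-2,1] → [-1,2] (no change)
  #7 pop 3: in=[-2,2] → [-2,2] (was [-1,2]); enqueue [4]
  #8 pop 4: in=[-2,2] → [-3,1] (was [-2,1]); enqueue [0,3]
  #9 pop 0: in=[-3,1] → [-1,2] (no change)
  #10 pop 3: in=[-3,2] → [-3,2] (was [-2,2]); enqueue [4]
  #11 pop 4: in=[-3,2] → [-4,1] (was [-3,1]); enqueue [0,3]
  #12 pop 0: in=[-4,1] → [-1,2] (no change)
  #13 pop 3: in=[-4,2] → [-4,2] (was [-3,2]); enqueue [4]
  #14 pop 4: in=[-4,2] → [-5,1] (was [-4,1]); enqueue [0,3]
  #15 pop 0: in=[-5,1] → [-1,2] (no change)
  #16 pop 3: in=[-5,2] → [-5,2] (was [-4,2]); enqueue [4]
  #17 pop 4: in=[-5,2] → [-5,1] (no change)

Fixpoint:
  val[0] = [-1,2]
  val[1] = [-2,0]
  val[2] = [-1,0]
  val[3] = [-5,2]
  val[4] = [-5,1]

no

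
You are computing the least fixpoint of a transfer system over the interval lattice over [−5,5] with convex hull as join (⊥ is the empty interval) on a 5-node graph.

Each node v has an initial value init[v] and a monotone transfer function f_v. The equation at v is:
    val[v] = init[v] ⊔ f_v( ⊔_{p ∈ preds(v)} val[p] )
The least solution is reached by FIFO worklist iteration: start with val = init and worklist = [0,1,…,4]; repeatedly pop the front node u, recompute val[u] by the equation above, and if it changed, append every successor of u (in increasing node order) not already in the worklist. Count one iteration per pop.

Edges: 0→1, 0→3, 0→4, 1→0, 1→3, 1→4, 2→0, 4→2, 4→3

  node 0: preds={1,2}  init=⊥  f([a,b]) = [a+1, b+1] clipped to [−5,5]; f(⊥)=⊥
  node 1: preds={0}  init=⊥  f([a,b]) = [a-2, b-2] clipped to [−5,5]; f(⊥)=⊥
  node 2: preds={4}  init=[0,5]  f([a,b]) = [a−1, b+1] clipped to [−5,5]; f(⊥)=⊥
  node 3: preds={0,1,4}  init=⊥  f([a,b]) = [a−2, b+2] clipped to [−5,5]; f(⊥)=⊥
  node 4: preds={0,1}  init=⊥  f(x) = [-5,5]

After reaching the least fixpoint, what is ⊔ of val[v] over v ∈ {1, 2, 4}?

[-5,5]

Worklist (16 pops):
  #1 pop 0: in=[0,5] → [1,5] (was ⊥); enqueue []
  #2 pop 1: in=[1,5] → [-1,3] (was ⊥); enqueue [0]
  #3 pop 2: in=⊥ → [0,5] (no change)
  #4 pop 3: in=[-1,5] → [-3,5] (was ⊥); enqueue []
  #5 pop 4: in=[-1,5] → [-5,5] (was ⊥); enqueue [2,3]
  #6 pop 0: in=[-1,5] → [0,5] (was [1,5]); enqueue [1,4]
  #7 pop 2: in=[-5,5] → [-5,5] (was [0,5]); enqueue [0]
  #8 pop 3: in=[-5,5] → [-5,5] (was [-3,5]); enqueue []
  #9 pop 1: in=[0,5] → [-2,3] (was [-1,3]); enqueue [3]
  #10 pop 4: in=[-2,5] → [-5,5] (no change)
  #11 pop 0: in=[-5,5] → [-4,5] (was [0,5]); enqueue [1,4]
  #12 pop 3: in=[-5,5] → [-5,5] (no change)
  #13 pop 1: in=[-4,5] → [-5,3] (was [-2,3]); enqueue [0,3]
  #14 pop 4: in=[-5,5] → [-5,5] (no change)
  #15 pop 0: in=[-5,5] → [-4,5] (no change)
  #16 pop 3: in=[-5,5] → [-5,5] (no change)

Fixpoint:
  val[0] = [-4,5]
  val[1] = [-5,3]
  val[2] = [-5,5]
  val[3] = [-5,5]
  val[4] = [-5,5]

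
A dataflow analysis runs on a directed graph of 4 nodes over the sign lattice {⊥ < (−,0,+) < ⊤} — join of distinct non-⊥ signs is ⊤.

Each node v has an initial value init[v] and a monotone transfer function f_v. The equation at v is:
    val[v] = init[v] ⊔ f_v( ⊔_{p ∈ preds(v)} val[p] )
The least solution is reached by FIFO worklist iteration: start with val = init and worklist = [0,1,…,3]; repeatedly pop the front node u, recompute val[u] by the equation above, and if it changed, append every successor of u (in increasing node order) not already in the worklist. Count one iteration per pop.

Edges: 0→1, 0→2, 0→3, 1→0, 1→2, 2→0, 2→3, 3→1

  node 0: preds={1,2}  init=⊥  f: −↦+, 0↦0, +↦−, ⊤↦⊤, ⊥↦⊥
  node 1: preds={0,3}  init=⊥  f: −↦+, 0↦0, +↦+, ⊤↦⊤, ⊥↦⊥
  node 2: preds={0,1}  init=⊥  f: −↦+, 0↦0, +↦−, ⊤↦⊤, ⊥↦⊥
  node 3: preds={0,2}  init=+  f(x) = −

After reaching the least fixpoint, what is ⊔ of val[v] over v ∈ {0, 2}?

⊤

Iteration log — 9 steps:
  step 1. node 0  ⊔preds=⊥  new=⊥  stable
  step 2. node 1  ⊔preds=+  new=+  old=⊥  +wl: 0
  step 3. node 2  ⊔preds=+  new=−  old=⊥  +wl: 
  step 4. node 3  ⊔preds=−  new=⊤  old=+  +wl: 1
  step 5. node 0  ⊔preds=⊤  new=⊤  old=⊥  +wl: 2,3
  step 6. node 1  ⊔preds=⊤  new=⊤  old=+  +wl: 0
  step 7. node 2  ⊔preds=⊤  new=⊤  old=−  +wl: 
  step 8. node 3  ⊔preds=⊤  new=⊤  stable
  step 9. node 0  ⊔preds=⊤  new=⊤  stable

Least fixpoint reached:
  node 0: ⊤
  node 1: ⊤
  node 2: ⊤
  node 3: ⊤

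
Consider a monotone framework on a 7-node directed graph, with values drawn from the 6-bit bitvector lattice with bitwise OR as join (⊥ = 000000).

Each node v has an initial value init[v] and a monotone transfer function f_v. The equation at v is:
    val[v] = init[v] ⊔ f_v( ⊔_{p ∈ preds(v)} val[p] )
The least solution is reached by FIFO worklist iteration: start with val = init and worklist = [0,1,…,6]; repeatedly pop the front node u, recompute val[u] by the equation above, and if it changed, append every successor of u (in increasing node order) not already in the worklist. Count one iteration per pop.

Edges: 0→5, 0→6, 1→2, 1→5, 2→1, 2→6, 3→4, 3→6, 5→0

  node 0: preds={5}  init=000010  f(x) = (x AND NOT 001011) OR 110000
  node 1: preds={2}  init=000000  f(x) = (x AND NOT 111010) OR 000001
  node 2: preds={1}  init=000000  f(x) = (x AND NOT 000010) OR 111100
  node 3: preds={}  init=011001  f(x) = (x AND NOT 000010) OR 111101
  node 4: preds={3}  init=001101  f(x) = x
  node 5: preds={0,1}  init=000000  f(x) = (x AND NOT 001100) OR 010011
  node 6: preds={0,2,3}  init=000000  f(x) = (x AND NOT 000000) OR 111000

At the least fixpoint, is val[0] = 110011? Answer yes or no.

no

Iteration log — 11 steps:
  step 1. node 0  ⊔preds=000000  new=110010  old=000010  +wl: 
  step 2. node 1  ⊔preds=000000  new=000001  old=000000  +wl: 
  step 3. node 2  ⊔preds=000001  new=111101  old=000000  +wl: 1
  step 4. node 3  ⊔preds=000000  new=111101  old=011001  +wl: 
  step 5. node 4  ⊔preds=111101  new=111101  old=001101  +wl: 
  step 6. node 5  ⊔preds=110011  new=110011  old=000000  +wl: 0
  step 7. node 6  ⊔preds=111111  new=111111  old=000000  +wl: 
  step 8. node 1  ⊔preds=111101  new=000101  old=000001  +wl: 2,5
  step 9. node 0  ⊔preds=110011  new=110010  stable
  step 10. node 2  ⊔preds=000101  new=111101  stable
  step 11. node 5  ⊔preds=110111  new=110011  stable

Least fixpoint reached:
  node 0: 110010
  node 1: 000101
  node 2: 111101
  node 3: 111101
  node 4: 111101
  node 5: 110011
  node 6: 111111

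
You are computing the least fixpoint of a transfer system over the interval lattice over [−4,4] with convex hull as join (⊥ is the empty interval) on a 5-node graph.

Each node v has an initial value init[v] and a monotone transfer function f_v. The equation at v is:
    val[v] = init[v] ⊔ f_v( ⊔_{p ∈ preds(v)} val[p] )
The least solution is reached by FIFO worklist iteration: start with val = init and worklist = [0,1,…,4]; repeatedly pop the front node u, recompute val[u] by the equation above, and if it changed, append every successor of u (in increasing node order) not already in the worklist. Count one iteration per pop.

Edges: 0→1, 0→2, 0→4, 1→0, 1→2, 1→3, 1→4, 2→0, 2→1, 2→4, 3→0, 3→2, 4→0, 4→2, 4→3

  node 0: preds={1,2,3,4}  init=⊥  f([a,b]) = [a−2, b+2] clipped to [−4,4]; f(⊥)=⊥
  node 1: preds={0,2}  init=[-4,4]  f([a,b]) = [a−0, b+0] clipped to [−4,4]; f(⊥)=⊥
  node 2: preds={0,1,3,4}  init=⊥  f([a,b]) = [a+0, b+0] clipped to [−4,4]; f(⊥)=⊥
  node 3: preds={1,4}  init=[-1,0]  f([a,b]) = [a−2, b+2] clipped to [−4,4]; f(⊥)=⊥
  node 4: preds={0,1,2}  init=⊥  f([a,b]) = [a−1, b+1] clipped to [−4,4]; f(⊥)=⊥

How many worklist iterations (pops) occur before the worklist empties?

Worklist (9 pops):
  #1 pop 0: in=[-4,4] → [-4,4] (was ⊥); enqueue []
  #2 pop 1: in=[-4,4] → [-4,4] (no change)
  #3 pop 2: in=[-4,4] → [-4,4] (was ⊥); enqueue [0,1]
  #4 pop 3: in=[-4,4] → [-4,4] (was [-1,0]); enqueue [2]
  #5 pop 4: in=[-4,4] → [-4,4] (was ⊥); enqueue [3]
  #6 pop 0: in=[-4,4] → [-4,4] (no change)
  #7 pop 1: in=[-4,4] → [-4,4] (no change)
  #8 pop 2: in=[-4,4] → [-4,4] (no change)
  #9 pop 3: in=[-4,4] → [-4,4] (no change)

Fixpoint:
  val[0] = [-4,4]
  val[1] = [-4,4]
  val[2] = [-4,4]
  val[3] = [-4,4]
  val[4] = [-4,4]

9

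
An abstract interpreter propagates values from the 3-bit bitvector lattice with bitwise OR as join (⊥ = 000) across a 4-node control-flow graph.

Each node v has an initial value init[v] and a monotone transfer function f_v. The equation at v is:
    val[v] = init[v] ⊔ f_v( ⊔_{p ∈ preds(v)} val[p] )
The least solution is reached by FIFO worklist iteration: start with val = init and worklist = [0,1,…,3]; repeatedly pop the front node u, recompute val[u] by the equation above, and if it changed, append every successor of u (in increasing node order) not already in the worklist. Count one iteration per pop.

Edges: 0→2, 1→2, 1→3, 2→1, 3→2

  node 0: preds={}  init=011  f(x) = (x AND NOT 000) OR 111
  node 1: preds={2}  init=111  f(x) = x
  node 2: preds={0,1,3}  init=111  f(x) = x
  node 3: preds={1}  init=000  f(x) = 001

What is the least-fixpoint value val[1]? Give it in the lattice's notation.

111

Trace (5 dequeues):
  [1] u=0 | in 000 | out 111 | prev 011 | push {}
  [2] u=1 | in 111 | out 111 | ==
  [3] u=2 | in 111 | out 111 | ==
  [4] u=3 | in 111 | out 001 | prev 000 | push {2}
  [5] u=2 | in 111 | out 111 | ==

Converged values:
  [0] 111
  [1] 111
  [2] 111
  [3] 001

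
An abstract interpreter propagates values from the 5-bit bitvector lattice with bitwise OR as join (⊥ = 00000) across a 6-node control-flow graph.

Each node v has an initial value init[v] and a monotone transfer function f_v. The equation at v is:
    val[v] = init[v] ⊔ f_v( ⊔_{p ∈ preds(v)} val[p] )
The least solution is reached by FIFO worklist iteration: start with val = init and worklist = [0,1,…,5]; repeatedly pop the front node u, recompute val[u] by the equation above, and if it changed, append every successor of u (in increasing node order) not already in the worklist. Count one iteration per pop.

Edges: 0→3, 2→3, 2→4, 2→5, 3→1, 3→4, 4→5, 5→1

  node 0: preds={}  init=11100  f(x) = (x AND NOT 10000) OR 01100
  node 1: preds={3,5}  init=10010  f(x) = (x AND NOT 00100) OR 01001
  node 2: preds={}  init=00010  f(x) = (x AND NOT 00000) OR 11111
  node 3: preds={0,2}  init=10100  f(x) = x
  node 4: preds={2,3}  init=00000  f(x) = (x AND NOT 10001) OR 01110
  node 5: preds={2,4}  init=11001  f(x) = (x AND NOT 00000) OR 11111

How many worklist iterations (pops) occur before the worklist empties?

Iteration log — 7 steps:
  step 1. node 0  ⊔preds=00000  new=11100  stable
  step 2. node 1  ⊔preds=11101  new=11011  old=10010  +wl: 
  step 3. node 2  ⊔preds=00000  new=11111  old=00010  +wl: 
  step 4. node 3  ⊔preds=11111  new=11111  old=10100  +wl: 1
  step 5. node 4  ⊔preds=11111  new=01110  old=00000  +wl: 
  step 6. node 5  ⊔preds=11111  new=11111  old=11001  +wl: 
  step 7. node 1  ⊔preds=11111  new=11011  stable

Least fixpoint reached:
  node 0: 11100
  node 1: 11011
  node 2: 11111
  node 3: 11111
  node 4: 01110
  node 5: 11111

7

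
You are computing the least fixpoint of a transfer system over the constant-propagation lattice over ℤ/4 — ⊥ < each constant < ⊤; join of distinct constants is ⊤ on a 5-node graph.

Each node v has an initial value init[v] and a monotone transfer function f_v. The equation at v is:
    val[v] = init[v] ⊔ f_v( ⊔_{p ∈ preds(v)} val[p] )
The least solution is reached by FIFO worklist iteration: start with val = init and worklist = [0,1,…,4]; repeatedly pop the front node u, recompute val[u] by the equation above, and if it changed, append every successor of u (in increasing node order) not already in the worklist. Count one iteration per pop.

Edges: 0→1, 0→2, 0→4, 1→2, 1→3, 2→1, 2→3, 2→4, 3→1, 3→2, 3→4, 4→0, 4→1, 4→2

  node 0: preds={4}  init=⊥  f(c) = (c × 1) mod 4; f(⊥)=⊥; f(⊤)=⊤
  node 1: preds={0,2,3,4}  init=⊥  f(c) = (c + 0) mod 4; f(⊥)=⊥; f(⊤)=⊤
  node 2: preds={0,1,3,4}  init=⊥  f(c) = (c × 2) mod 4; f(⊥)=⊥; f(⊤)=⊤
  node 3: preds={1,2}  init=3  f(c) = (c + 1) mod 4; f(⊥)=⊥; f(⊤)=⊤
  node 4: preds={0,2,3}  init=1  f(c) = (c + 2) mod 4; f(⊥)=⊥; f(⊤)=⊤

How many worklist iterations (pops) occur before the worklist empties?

Trace (11 dequeues):
  [1] u=0 | in 1 | out 1 | prev ⊥ | push {}
  [2] u=1 | in ⊤ | out ⊤ | prev ⊥ | push {}
  [3] u=2 | in ⊤ | out ⊤ | prev ⊥ | push {1}
  [4] u=3 | in ⊤ | out ⊤ | prev 3 | push {2}
  [5] u=4 | in ⊤ | out ⊤ | prev 1 | push {0}
  [6] u=1 | in ⊤ | out ⊤ | ==
  [7] u=2 | in ⊤ | out ⊤ | ==
  [8] u=0 | in ⊤ | out ⊤ | prev 1 | push {1,2,4}
  [9] u=1 | in ⊤ | out ⊤ | ==
  [10] u=2 | in ⊤ | out ⊤ | ==
  [11] u=4 | in ⊤ | out ⊤ | ==

Converged values:
  [0] ⊤
  [1] ⊤
  [2] ⊤
  [3] ⊤
  [4] ⊤

11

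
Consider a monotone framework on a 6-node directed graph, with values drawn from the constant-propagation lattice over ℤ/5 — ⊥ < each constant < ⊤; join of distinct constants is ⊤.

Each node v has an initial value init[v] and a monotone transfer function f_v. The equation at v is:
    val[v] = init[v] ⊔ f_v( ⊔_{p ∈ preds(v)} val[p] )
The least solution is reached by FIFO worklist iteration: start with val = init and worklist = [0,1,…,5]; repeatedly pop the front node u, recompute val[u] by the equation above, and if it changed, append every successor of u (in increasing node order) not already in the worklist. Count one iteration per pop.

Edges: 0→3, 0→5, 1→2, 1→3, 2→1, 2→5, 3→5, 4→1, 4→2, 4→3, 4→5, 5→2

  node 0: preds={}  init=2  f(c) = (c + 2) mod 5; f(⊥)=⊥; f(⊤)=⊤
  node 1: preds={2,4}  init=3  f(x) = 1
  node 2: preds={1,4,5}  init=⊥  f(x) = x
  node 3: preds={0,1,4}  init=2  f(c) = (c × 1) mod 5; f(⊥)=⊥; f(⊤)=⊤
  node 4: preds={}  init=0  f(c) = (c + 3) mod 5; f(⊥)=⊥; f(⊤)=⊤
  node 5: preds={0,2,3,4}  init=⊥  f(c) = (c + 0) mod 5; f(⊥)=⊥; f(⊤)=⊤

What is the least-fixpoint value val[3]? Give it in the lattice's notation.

⊤

Worklist (8 pops):
  #1 pop 0: in=⊥ → 2 (no change)
  #2 pop 1: in=0 → ⊤ (was 3); enqueue []
  #3 pop 2: in=⊤ → ⊤ (was ⊥); enqueue [1]
  #4 pop 3: in=⊤ → ⊤ (was 2); enqueue []
  #5 pop 4: in=⊥ → 0 (no change)
  #6 pop 5: in=⊤ → ⊤ (was ⊥); enqueue [2]
  #7 pop 1: in=⊤ → ⊤ (no change)
  #8 pop 2: in=⊤ → ⊤ (no change)

Fixpoint:
  val[0] = 2
  val[1] = ⊤
  val[2] = ⊤
  val[3] = ⊤
  val[4] = 0
  val[5] = ⊤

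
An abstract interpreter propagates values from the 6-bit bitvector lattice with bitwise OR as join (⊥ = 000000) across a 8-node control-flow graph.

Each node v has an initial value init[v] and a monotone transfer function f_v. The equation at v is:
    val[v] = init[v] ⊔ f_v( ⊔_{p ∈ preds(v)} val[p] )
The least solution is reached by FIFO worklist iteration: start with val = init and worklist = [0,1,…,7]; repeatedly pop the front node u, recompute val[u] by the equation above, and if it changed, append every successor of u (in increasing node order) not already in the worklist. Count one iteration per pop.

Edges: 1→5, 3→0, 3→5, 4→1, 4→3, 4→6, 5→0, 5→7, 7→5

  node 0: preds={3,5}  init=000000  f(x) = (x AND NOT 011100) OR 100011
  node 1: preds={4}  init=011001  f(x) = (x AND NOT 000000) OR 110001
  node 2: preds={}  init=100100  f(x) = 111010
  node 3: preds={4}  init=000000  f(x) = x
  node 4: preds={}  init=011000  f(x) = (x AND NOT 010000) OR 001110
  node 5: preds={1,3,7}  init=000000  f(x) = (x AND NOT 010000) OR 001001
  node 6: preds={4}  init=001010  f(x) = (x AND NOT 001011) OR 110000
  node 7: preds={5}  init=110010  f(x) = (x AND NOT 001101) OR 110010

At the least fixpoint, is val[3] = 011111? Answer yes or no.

no

Iteration log — 14 steps:
  step 1. node 0  ⊔preds=000000  new=100011  old=000000  +wl: 
  step 2. node 1  ⊔preds=011000  new=111001  old=011001  +wl: 
  step 3. node 2  ⊔preds=000000  new=111110  old=100100  +wl: 
  step 4. node 3  ⊔preds=011000  new=011000  old=000000  +wl: 0
  step 5. node 4  ⊔preds=000000  new=011110  old=011000  +wl: 1,3
  step 6. node 5  ⊔preds=111011  new=101011  old=000000  +wl: 
  step 7. node 6  ⊔preds=011110  new=111110  old=001010  +wl: 
  step 8. node 7  ⊔preds=101011  new=110010  stable
  step 9. node 0  ⊔preds=111011  new=100011  stable
  step 10. node 1  ⊔preds=011110  new=111111  old=111001  +wl: 5
  step 11. node 3  ⊔preds=011110  new=011110  old=011000  +wl: 0
  step 12. node 5  ⊔preds=111111  new=101111  old=101011  +wl: 7
  step 13. node 0  ⊔preds=111111  new=100011  stable
  step 14. node 7  ⊔preds=101111  new=110010  stable

Least fixpoint reached:
  node 0: 100011
  node 1: 111111
  node 2: 111110
  node 3: 011110
  node 4: 011110
  node 5: 101111
  node 6: 111110
  node 7: 110010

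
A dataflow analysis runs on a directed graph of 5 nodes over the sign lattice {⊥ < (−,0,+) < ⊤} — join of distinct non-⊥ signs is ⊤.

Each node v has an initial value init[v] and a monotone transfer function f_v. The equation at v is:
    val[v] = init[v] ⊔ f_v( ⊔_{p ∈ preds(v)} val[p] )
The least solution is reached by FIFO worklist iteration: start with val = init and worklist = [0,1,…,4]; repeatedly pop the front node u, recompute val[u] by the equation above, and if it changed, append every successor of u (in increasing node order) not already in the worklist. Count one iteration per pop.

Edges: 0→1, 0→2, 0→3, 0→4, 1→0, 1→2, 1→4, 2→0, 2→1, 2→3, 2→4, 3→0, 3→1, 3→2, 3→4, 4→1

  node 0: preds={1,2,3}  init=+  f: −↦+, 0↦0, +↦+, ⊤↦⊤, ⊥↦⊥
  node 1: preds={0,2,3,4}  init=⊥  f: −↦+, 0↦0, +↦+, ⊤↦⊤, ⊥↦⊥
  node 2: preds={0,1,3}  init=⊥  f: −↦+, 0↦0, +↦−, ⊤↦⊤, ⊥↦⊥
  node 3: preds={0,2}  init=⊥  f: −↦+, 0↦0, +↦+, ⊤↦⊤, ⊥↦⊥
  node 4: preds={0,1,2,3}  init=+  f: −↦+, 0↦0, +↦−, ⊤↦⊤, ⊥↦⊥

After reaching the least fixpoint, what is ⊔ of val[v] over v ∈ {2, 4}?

Iteration log — 12 steps:
  step 1. node 0  ⊔preds=⊥  new=+  stable
  step 2. node 1  ⊔preds=+  new=+  old=⊥  +wl: 0
  step 3. node 2  ⊔preds=+  new=−  old=⊥  +wl: 1
  step 4. node 3  ⊔preds=⊤  new=⊤  old=⊥  +wl: 2
  step 5. node 4  ⊔preds=⊤  new=⊤  old=+  +wl: 
  step 6. node 0  ⊔preds=⊤  new=⊤  old=+  +wl: 3,4
  step 7. node 1  ⊔preds=⊤  new=⊤  old=+  +wl: 0
  step 8. node 2  ⊔preds=⊤  new=⊤  old=−  +wl: 1
  step 9. node 3  ⊔preds=⊤  new=⊤  stable
  step 10. node 4  ⊔preds=⊤  new=⊤  stable
  step 11. node 0  ⊔preds=⊤  new=⊤  stable
  step 12. node 1  ⊔preds=⊤  new=⊤  stable

Least fixpoint reached:
  node 0: ⊤
  node 1: ⊤
  node 2: ⊤
  node 3: ⊤
  node 4: ⊤

⊤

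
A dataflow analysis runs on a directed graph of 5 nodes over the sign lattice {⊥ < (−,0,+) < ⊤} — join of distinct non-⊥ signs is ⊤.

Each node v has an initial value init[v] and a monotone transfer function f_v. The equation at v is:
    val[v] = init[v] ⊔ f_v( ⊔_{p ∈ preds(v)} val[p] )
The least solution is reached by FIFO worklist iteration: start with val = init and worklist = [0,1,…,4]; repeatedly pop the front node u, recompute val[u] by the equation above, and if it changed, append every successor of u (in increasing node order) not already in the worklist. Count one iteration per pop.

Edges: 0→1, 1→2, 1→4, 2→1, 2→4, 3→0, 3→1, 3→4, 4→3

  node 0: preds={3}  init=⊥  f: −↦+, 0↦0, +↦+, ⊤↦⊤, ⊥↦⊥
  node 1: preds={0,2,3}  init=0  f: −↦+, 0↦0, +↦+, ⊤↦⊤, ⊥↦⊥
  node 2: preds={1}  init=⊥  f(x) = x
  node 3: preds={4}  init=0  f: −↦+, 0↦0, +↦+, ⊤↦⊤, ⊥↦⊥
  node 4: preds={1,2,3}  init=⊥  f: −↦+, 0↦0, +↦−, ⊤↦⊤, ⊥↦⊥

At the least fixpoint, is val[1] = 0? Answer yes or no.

yes

Worklist (7 pops):
  #1 pop 0: in=0 → 0 (was ⊥); enqueue []
  #2 pop 1: in=0 → 0 (no change)
  #3 pop 2: in=0 → 0 (was ⊥); enqueue [1]
  #4 pop 3: in=⊥ → 0 (no change)
  #5 pop 4: in=0 → 0 (was ⊥); enqueue [3]
  #6 pop 1: in=0 → 0 (no change)
  #7 pop 3: in=0 → 0 (no change)

Fixpoint:
  val[0] = 0
  val[1] = 0
  val[2] = 0
  val[3] = 0
  val[4] = 0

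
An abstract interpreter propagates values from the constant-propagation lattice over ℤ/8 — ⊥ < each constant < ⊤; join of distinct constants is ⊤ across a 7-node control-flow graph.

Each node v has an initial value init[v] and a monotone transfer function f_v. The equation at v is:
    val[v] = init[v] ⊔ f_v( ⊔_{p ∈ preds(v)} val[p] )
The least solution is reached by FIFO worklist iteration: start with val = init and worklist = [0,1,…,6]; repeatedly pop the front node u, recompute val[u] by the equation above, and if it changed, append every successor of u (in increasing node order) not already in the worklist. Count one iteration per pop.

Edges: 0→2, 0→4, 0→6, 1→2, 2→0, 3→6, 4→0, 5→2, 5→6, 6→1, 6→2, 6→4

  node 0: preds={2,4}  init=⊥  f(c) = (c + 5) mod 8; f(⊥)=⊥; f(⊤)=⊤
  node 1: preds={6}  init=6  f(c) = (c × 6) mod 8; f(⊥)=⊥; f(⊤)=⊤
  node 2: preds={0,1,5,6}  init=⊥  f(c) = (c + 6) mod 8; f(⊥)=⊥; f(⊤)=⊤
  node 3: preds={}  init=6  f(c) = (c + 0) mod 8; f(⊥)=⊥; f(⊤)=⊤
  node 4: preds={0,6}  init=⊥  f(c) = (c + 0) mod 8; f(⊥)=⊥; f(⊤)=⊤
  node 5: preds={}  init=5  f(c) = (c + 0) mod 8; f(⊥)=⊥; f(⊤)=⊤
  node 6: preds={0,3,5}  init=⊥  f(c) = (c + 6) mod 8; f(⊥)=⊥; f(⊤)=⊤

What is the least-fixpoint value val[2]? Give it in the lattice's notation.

⊤

Trace (13 dequeues):
  [1] u=0 | in ⊥ | out ⊥ | ==
  [2] u=1 | in ⊥ | out 6 | ==
  [3] u=2 | in ⊤ | out ⊤ | prev ⊥ | push {0}
  [4] u=3 | in ⊥ | out 6 | ==
  [5] u=4 | in ⊥ | out ⊥ | ==
  [6] u=5 | in ⊥ | out 5 | ==
  [7] u=6 | in ⊤ | out ⊤ | prev ⊥ | push {1,2,4}
  [8] u=0 | in ⊤ | out ⊤ | prev ⊥ | push {6}
  [9] u=1 | in ⊤ | out ⊤ | prev 6 | push {}
  [10] u=2 | in ⊤ | out ⊤ | ==
  [11] u=4 | in ⊤ | out ⊤ | prev ⊥ | push {0}
  [12] u=6 | in ⊤ | out ⊤ | ==
  [13] u=0 | in ⊤ | out ⊤ | ==

Converged values:
  [0] ⊤
  [1] ⊤
  [2] ⊤
  [3] 6
  [4] ⊤
  [5] 5
  [6] ⊤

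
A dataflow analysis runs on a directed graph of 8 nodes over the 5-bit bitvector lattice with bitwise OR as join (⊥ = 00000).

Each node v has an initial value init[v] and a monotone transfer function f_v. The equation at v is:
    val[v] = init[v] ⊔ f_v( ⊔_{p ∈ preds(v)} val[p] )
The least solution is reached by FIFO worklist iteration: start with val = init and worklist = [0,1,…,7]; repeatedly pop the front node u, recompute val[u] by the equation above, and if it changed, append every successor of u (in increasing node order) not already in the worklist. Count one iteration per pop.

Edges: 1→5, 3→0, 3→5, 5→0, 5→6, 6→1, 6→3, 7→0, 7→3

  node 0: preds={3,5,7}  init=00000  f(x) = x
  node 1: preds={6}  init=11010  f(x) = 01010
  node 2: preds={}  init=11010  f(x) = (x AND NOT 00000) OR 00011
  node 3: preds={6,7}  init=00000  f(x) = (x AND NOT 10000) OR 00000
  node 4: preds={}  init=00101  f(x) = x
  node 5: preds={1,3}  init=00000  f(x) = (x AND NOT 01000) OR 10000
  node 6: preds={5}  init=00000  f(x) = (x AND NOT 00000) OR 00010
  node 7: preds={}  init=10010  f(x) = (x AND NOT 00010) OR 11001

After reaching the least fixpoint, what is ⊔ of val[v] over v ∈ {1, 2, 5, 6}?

Worklist (17 pops):
  #1 pop 0: in=10010 → 10010 (was 00000); enqueue []
  #2 pop 1: in=00000 → 11010 (no change)
  #3 pop 2: in=00000 → 11011 (was 11010); enqueue []
  #4 pop 3: in=10010 → 00010 (was 00000); enqueue [0]
  #5 pop 4: in=00000 → 00101 (no change)
  #6 pop 5: in=11010 → 10010 (was 00000); enqueue []
  #7 pop 6: in=10010 → 10010 (was 00000); enqueue [1,3]
  #8 pop 7: in=00000 → 11011 (was 10010); enqueue []
  #9 pop 0: in=11011 → 11011 (was 10010); enqueue []
  #10 pop 1: in=10010 → 11010 (no change)
  #11 pop 3: in=11011 → 01011 (was 00010); enqueue [0,5]
  #12 pop 0: in=11011 → 11011 (no change)
  #13 pop 5: in=11011 → 10011 (was 10010); enqueue [0,6]
  #14 pop 0: in=11011 → 11011 (no change)
  #15 pop 6: in=10011 → 10011 (was 10010); enqueue [1,3]
  #16 pop 1: in=10011 → 11010 (no change)
  #17 pop 3: in=11011 → 01011 (no change)

Fixpoint:
  val[0] = 11011
  val[1] = 11010
  val[2] = 11011
  val[3] = 01011
  val[4] = 00101
  val[5] = 10011
  val[6] = 10011
  val[7] = 11011

11011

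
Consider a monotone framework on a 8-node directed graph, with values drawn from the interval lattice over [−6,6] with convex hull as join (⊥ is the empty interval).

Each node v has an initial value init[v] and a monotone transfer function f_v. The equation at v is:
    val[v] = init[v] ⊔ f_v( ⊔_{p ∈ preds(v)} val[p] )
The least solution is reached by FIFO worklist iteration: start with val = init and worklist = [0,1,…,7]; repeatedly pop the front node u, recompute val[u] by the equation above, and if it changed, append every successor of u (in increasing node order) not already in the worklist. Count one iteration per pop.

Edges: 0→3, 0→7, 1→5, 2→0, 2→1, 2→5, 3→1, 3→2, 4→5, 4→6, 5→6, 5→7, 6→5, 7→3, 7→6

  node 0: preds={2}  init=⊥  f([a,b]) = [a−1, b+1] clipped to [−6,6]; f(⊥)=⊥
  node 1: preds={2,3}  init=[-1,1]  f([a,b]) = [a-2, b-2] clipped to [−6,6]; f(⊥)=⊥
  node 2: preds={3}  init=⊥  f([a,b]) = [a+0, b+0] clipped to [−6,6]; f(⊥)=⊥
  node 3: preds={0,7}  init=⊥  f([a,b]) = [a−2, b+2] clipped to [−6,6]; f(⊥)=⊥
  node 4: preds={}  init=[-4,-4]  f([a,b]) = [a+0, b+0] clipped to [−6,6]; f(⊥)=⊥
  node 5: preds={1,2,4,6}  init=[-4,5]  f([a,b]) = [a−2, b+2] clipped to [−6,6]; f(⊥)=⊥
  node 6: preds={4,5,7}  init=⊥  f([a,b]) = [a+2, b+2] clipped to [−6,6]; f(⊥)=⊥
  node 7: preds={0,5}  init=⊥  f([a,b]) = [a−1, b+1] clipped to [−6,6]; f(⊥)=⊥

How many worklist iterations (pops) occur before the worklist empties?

Trace (19 dequeues):
  [1] u=0 | in ⊥ | out ⊥ | ==
  [2] u=1 | in ⊥ | out [-1,1] | ==
  [3] u=2 | in ⊥ | out ⊥ | ==
  [4] u=3 | in ⊥ | out ⊥ | ==
  [5] u=4 | in ⊥ | out [-4,-4] | ==
  [6] u=5 | in [-4,1] | out [-6,5] | prev [-4,5] | push {}
  [7] u=6 | in [-6,5] | out [-4,6] | prev ⊥ | push {5}
  [8] u=7 | in [-6,5] | out [-6,6] | prev ⊥ | push {3,6}
  [9] u=5 | in [-4,6] | out [-6,6] | prev [-6,5] | push {7}
  [10] u=3 | in [-6,6] | out [-6,6] | prev ⊥ | push {1,2}
  [11] u=6 | in [-6,6] | out [-4,6] | ==
  [12] u=7 | in [-6,6] | out [-6,6] | ==
  [13] u=1 | in [-6,6] | out [-6,4] | prev [-1,1] | push {5}
  [14] u=2 | in [-6,6] | out [-6,6] | prev ⊥ | push {0,1}
  [15] u=5 | in [-6,6] | out [-6,6] | ==
  [16] u=0 | in [-6,6] | out [-6,6] | prev ⊥ | push {3,7}
  [17] u=1 | in [-6,6] | out [-6,4] | ==
  [18] u=3 | in [-6,6] | out [-6,6] | ==
  [19] u=7 | in [-6,6] | out [-6,6] | ==

Converged values:
  [0] [-6,6]
  [1] [-6,4]
  [2] [-6,6]
  [3] [-6,6]
  [4] [-4,-4]
  [5] [-6,6]
  [6] [-4,6]
  [7] [-6,6]

19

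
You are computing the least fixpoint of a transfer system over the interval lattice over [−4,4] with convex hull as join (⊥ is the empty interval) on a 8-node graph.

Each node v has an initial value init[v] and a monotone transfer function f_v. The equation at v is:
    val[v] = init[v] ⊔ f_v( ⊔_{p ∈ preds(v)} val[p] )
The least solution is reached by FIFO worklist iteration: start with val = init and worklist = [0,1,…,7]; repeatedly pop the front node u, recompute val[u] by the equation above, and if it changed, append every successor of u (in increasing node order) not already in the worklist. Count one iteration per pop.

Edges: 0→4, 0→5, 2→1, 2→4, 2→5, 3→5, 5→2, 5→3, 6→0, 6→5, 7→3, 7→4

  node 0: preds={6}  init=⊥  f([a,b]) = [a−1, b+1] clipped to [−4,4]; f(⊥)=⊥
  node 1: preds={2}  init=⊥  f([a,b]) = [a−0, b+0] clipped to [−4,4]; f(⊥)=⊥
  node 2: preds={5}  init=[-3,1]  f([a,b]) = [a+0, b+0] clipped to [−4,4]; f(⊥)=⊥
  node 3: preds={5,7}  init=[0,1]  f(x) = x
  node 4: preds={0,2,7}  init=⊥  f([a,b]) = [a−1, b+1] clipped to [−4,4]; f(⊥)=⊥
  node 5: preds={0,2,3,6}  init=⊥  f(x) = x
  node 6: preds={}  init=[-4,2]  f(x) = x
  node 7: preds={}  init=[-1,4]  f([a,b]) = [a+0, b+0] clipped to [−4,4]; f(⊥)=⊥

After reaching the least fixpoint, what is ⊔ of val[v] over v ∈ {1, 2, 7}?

Iteration log — 13 steps:
  step 1. node 0  ⊔preds=[-4,2]  new=[-4,3]  old=⊥  +wl: 
  step 2. node 1  ⊔preds=[-3,1]  new=[-3,1]  old=⊥  +wl: 
  step 3. node 2  ⊔preds=⊥  new=[-3,1]  stable
  step 4. node 3  ⊔preds=[-1,4]  new=[-1,4]  old=[0,1]  +wl: 
  step 5. node 4  ⊔preds=[-4,4]  new=[-4,4]  old=⊥  +wl: 
  step 6. node 5  ⊔preds=[-4,4]  new=[-4,4]  old=⊥  +wl: 2,3
  step 7. node 6  ⊔preds=⊥  new=[-4,2]  stable
  step 8. node 7  ⊔preds=⊥  new=[-1,4]  stable
  step 9. node 2  ⊔preds=[-4,4]  new=[-4,4]  old=[-3,1]  +wl: 1,4,5
  step 10. node 3  ⊔preds=[-4,4]  new=[-4,4]  old=[-1,4]  +wl: 
  step 11. node 1  ⊔preds=[-4,4]  new=[-4,4]  old=[-3,1]  +wl: 
  step 12. node 4  ⊔preds=[-4,4]  new=[-4,4]  stable
  step 13. node 5  ⊔preds=[-4,4]  new=[-4,4]  stable

Least fixpoint reached:
  node 0: [-4,3]
  node 1: [-4,4]
  node 2: [-4,4]
  node 3: [-4,4]
  node 4: [-4,4]
  node 5: [-4,4]
  node 6: [-4,2]
  node 7: [-1,4]

[-4,4]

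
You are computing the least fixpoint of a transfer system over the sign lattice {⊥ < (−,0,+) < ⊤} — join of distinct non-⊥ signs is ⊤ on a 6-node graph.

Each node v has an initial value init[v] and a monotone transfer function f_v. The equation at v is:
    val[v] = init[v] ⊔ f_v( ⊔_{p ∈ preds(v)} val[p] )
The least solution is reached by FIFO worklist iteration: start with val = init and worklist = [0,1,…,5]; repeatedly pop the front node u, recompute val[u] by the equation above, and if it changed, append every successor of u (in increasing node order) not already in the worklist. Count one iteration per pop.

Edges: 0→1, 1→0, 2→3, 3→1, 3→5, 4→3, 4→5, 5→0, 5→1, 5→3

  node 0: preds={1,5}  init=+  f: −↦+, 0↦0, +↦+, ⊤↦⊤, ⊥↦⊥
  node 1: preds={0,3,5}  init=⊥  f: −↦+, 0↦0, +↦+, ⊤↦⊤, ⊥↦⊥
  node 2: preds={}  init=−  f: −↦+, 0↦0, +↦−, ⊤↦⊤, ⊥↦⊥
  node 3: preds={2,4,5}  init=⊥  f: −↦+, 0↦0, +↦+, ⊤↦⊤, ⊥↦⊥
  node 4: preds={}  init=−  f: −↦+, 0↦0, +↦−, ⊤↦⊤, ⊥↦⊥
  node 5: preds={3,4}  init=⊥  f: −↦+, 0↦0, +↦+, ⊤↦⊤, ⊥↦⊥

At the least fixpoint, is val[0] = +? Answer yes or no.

no

Worklist (12 pops):
  #1 pop 0: in=⊥ → + (no change)
  #2 pop 1: in=+ → + (was ⊥); enqueue [0]
  #3 pop 2: in=⊥ → − (no change)
  #4 pop 3: in=− → + (was ⊥); enqueue [1]
  #5 pop 4: in=⊥ → − (no change)
  #6 pop 5: in=⊤ → ⊤ (was ⊥); enqueue [3]
  #7 pop 0: in=⊤ → ⊤ (was +); enqueue []
  #8 pop 1: in=⊤ → ⊤ (was +); enqueue [0]
  #9 pop 3: in=⊤ → ⊤ (was +); enqueue [1,5]
  #10 pop 0: in=⊤ → ⊤ (no change)
  #11 pop 1: in=⊤ → ⊤ (no change)
  #12 pop 5: in=⊤ → ⊤ (no change)

Fixpoint:
  val[0] = ⊤
  val[1] = ⊤
  val[2] = −
  val[3] = ⊤
  val[4] = −
  val[5] = ⊤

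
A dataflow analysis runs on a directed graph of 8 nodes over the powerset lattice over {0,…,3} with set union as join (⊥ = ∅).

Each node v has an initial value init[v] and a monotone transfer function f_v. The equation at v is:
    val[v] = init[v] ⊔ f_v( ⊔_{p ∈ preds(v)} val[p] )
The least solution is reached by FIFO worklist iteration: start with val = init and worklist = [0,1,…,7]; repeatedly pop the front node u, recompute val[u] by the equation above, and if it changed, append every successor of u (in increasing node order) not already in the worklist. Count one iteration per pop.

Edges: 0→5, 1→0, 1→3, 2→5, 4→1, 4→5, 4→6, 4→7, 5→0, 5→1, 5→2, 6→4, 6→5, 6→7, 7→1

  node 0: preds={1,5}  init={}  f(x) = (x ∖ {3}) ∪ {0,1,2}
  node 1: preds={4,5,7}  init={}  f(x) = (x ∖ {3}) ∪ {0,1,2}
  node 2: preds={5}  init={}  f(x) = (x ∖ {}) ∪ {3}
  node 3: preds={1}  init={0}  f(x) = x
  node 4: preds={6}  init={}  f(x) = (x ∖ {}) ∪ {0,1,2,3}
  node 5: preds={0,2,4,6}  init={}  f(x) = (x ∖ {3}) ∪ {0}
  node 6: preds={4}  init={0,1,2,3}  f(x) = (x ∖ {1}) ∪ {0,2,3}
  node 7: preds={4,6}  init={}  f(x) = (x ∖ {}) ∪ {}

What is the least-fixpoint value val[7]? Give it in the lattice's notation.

{0,1,2,3}

Trace (12 dequeues):
  [1] u=0 | in {} | out {0,1,2} | prev {} | push {}
  [2] u=1 | in {} | out {0,1,2} | prev {} | push {0}
  [3] u=2 | in {} | out {3} | prev {} | push {}
  [4] u=3 | in {0,1,2} | out {0,1,2} | prev {0} | push {}
  [5] u=4 | in {0,1,2,3} | out {0,1,2,3} | prev {} | push {1}
  [6] u=5 | in {0,1,2,3} | out {0,1,2} | prev {} | push {2}
  [7] u=6 | in {0,1,2,3} | out {0,1,2,3} | ==
  [8] u=7 | in {0,1,2,3} | out {0,1,2,3} | prev {} | push {}
  [9] u=0 | in {0,1,2} | out {0,1,2} | ==
  [10] u=1 | in {0,1,2,3} | out {0,1,2} | ==
  [11] u=2 | in {0,1,2} | out {0,1,2,3} | prev {3} | push {5}
  [12] u=5 | in {0,1,2,3} | out {0,1,2} | ==

Converged values:
  [0] {0,1,2}
  [1] {0,1,2}
  [2] {0,1,2,3}
  [3] {0,1,2}
  [4] {0,1,2,3}
  [5] {0,1,2}
  [6] {0,1,2,3}
  [7] {0,1,2,3}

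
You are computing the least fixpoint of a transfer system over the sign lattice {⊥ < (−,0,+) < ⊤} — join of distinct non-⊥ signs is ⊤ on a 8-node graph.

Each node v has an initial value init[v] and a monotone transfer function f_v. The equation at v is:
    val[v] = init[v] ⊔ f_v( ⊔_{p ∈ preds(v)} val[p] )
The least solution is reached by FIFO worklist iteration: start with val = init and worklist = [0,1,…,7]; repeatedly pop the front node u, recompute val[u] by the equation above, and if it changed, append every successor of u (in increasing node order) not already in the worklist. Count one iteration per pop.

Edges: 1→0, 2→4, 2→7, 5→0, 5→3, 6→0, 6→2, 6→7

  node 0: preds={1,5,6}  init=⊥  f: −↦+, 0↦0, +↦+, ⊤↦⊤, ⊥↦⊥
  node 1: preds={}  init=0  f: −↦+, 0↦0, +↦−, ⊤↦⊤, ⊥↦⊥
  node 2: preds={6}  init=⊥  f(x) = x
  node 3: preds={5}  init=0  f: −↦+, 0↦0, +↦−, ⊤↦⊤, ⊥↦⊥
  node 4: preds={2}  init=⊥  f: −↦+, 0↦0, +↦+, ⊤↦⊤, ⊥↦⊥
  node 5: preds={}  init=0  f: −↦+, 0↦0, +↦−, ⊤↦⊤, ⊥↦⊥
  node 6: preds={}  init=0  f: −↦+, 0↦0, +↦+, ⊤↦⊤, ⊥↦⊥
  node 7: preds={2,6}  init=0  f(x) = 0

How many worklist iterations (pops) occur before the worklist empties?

Iteration log — 8 steps:
  step 1. node 0  ⊔preds=0  new=0  old=⊥  +wl: 
  step 2. node 1  ⊔preds=⊥  new=0  stable
  step 3. node 2  ⊔preds=0  new=0  old=⊥  +wl: 
  step 4. node 3  ⊔preds=0  new=0  stable
  step 5. node 4  ⊔preds=0  new=0  old=⊥  +wl: 
  step 6. node 5  ⊔preds=⊥  new=0  stable
  step 7. node 6  ⊔preds=⊥  new=0  stable
  step 8. node 7  ⊔preds=0  new=0  stable

Least fixpoint reached:
  node 0: 0
  node 1: 0
  node 2: 0
  node 3: 0
  node 4: 0
  node 5: 0
  node 6: 0
  node 7: 0

8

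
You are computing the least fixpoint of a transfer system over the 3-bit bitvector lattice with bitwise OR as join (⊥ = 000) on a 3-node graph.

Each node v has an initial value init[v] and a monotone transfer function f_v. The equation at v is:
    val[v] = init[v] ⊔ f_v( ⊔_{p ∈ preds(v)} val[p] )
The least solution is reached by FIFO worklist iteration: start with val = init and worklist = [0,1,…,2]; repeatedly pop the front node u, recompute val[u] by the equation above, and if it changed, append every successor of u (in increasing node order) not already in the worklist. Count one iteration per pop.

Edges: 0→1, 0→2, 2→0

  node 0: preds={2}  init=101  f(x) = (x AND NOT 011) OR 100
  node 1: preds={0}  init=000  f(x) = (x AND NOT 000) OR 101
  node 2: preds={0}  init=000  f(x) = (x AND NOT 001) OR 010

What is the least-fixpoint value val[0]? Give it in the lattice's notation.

Trace (4 dequeues):
  [1] u=0 | in 000 | out 101 | ==
  [2] u=1 | in 101 | out 101 | prev 000 | push {}
  [3] u=2 | in 101 | out 110 | prev 000 | push {0}
  [4] u=0 | in 110 | out 101 | ==

Converged values:
  [0] 101
  [1] 101
  [2] 110

101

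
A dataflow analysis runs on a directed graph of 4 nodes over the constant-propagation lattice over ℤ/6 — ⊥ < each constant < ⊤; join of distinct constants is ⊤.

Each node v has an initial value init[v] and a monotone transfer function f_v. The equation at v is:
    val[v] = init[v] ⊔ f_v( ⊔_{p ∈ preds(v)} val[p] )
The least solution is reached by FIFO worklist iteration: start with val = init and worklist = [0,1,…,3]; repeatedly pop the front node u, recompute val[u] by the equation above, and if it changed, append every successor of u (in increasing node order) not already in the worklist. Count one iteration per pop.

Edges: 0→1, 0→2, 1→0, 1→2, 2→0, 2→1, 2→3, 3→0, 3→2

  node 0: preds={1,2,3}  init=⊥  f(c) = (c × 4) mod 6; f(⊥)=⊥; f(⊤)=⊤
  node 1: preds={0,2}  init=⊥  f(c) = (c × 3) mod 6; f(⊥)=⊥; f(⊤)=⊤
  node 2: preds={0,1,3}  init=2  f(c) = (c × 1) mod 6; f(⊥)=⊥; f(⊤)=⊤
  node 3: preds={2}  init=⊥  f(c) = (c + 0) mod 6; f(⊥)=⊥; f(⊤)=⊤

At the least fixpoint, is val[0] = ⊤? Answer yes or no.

yes

Worklist (8 pops):
  #1 pop 0: in=2 → 2 (was ⊥); enqueue []
  #2 pop 1: in=2 → 0 (was ⊥); enqueue [0]
  #3 pop 2: in=⊤ → ⊤ (was 2); enqueue [1]
  #4 pop 3: in=⊤ → ⊤ (was ⊥); enqueue [2]
  #5 pop 0: in=⊤ → ⊤ (was 2); enqueue []
  #6 pop 1: in=⊤ → ⊤ (was 0); enqueue [0]
  #7 pop 2: in=⊤ → ⊤ (no change)
  #8 pop 0: in=⊤ → ⊤ (no change)

Fixpoint:
  val[0] = ⊤
  val[1] = ⊤
  val[2] = ⊤
  val[3] = ⊤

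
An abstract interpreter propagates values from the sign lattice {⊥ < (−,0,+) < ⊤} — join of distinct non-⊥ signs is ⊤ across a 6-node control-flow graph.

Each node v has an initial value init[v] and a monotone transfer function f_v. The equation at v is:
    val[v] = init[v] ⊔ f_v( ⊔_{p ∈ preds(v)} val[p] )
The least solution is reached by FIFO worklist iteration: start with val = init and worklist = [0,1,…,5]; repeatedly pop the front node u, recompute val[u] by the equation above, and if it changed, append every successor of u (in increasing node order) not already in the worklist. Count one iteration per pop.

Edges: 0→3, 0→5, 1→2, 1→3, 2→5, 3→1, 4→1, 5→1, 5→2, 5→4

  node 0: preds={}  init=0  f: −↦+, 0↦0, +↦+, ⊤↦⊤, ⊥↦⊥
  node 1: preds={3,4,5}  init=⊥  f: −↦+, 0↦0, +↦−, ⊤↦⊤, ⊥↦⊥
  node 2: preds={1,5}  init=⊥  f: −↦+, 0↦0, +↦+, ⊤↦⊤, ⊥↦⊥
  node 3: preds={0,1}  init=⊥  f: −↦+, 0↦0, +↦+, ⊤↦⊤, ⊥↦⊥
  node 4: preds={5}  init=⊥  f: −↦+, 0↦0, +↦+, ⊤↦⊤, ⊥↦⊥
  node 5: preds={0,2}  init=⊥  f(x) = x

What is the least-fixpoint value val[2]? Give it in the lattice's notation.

0

Iteration log — 12 steps:
  step 1. node 0  ⊔preds=⊥  new=0  stable
  step 2. node 1  ⊔preds=⊥  new=⊥  stable
  step 3. node 2  ⊔preds=⊥  new=⊥  stable
  step 4. node 3  ⊔preds=0  new=0  old=⊥  +wl: 1
  step 5. node 4  ⊔preds=⊥  new=⊥  stable
  step 6. node 5  ⊔preds=0  new=0  old=⊥  +wl: 2,4
  step 7. node 1  ⊔preds=0  new=0  old=⊥  +wl: 3
  step 8. node 2  ⊔preds=0  new=0  old=⊥  +wl: 5
  step 9. node 4  ⊔preds=0  new=0  old=⊥  +wl: 1
  step 10. node 3  ⊔preds=0  new=0  stable
  step 11. node 5  ⊔preds=0  new=0  stable
  step 12. node 1  ⊔preds=0  new=0  stable

Least fixpoint reached:
  node 0: 0
  node 1: 0
  node 2: 0
  node 3: 0
  node 4: 0
  node 5: 0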